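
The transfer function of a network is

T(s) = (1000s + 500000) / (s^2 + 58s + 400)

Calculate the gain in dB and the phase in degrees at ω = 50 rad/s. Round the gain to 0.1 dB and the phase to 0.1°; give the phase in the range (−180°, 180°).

Substitute s = j50:
Numerator: 1000(j50) + 500000 = 500000 + j50000
Denominator: (j50)^2 + 58(j50) + 400 = -2100 + j2900
|N| = √(500000² + 50000²) ≈ 5.0249e+05, ∠N ≈ 5.71°
|D| = √(2100² + 2900²) ≈ 3580.5, ∠D ≈ 125.91°
|T| = 5.0249e+05 / 3580.5 ≈ 140.34
Gain = 20 log₁₀(140.34) ≈ 42.94 dB
∠T = 5.71° − 125.91° = -120.20°

42.9 dB, -120.2°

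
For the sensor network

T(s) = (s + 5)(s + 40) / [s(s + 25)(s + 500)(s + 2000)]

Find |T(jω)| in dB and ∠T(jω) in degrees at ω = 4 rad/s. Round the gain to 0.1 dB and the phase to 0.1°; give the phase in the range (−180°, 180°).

-111.9 dB, -55.3°

At s = jω = j4:
zero (s+5): 5 + j4 → |·| = √(5²+4²) = √41 ≈ 6.4031, ∠ = arctan(4/5) ≈ 38.66°
zero (s+40): 40 + j4 → |·| = √(40²+4²) = √1616 ≈ 40.2, ∠ = arctan(4/40) ≈ 5.71°
pole (s+25): 25 + j4 → |·| = √(25²+4²) = √641 ≈ 25.318, ∠ = arctan(4/25) ≈ 9.09°
pole (s+500): 500 + j4 → |·| = √(500²+4²) = √250016 ≈ 500.02, ∠ = arctan(4/500) ≈ 0.46°
pole (s+2000): 2000 + j4 → |·| = √(2000²+4²) = √4000016 ≈ 2000, ∠ = arctan(4/2000) ≈ 0.11°
pole at origin: |s| = 4, ∠ = 90.00° (in denominator)
|T| = 1 · 257.4 / 1.0128e+08 ≈ 2.5415e-06
Gain = 20 log₁₀(2.5415e-06) ≈ -111.90 dB
∠T = 44.37° − 99.66° = -55.29°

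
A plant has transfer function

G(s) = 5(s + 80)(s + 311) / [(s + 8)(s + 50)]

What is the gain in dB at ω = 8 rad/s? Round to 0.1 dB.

At s = jω = j8:
zero (s+80): 80 + j8 → |·| = √(80²+8²) = √6464 ≈ 80.399, ∠ = arctan(8/80) ≈ 5.71°
zero (s+311): 311 + j8 → |·| = √(311²+8²) = √96785 ≈ 311.1, ∠ = arctan(8/311) ≈ 1.47°
pole (s+8): 8 + j8 → |·| = √(8²+8²) = √128 ≈ 11.314, ∠ = arctan(8/8) ≈ 45.00°
pole (s+50): 50 + j8 → |·| = √(50²+8²) = √2564 ≈ 50.636, ∠ = arctan(8/50) ≈ 9.09°
|G| = 5 · 25012 / 572.9 ≈ 218.29
Gain = 20 log₁₀(218.29) ≈ 46.78 dB

46.8 dB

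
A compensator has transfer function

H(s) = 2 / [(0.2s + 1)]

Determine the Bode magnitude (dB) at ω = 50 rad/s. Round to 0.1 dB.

At ω = 50 rad/s:
pole (1 + j50·0.2) = 1 + j10 → |·| ≈ 10.05, ∠ ≈ 84.29°
|H| = 2 · 1 / (10.05) ≈ 0.199
Gain = 20 log₁₀(0.199) ≈ -14.02 dB

-14.0 dB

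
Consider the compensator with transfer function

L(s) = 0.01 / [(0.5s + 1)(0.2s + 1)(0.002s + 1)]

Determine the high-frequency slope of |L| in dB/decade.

-60 dB/decade

Each pole contributes −20 dB/decade at high frequency; each zero contributes +20 dB/decade.
Net: 0 zero(s) − 3 pole(s) → -60 dB/decade.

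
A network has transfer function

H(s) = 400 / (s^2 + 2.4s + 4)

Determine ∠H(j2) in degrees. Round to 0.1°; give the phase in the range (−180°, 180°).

-90.0°

At s = jω = j2:
quadratic: (j2)² + 2.4·j2 + 4 = 0 + j4.8 → |·| ≈ 4.8, ∠ ≈ 90.00°
∠H = 0.00° − 90.00° = -90.00°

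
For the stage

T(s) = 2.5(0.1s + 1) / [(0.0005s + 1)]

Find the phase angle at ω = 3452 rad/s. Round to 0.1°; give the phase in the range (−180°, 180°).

29.9°

At ω = 3452 rad/s:
zero (1 + j3452·0.1) = 1 + j345.2 → |·| ≈ 345.2, ∠ ≈ 89.83°
pole (1 + j3452·0.0005) = 1 + j1.726 → |·| ≈ 1.9948, ∠ ≈ 59.91°
∠T = (89.83°) − (59.91°) = 29.92°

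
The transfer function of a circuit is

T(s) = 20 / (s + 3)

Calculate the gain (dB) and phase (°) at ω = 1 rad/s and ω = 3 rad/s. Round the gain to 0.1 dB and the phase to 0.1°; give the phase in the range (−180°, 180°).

ω = 1: 16.0 dB, -18.4°; ω = 3: 13.5 dB, -45.0°

Substitute s = j1:
Numerator: 20 = 20 + j0
Denominator: (j1) + 3 = 3 + j1
|N| = √(20² + 0²) ≈ 20, ∠N ≈ 0.00°
|D| = √(3² + 1²) ≈ 3.1623, ∠D ≈ 18.43°
|T| = 20 / 3.1623 ≈ 6.3245
Gain = 20 log₁₀(6.3245) ≈ 16.02 dB
∠T = 0.00° − 18.43° = -18.43°

Substitute s = j3:
Numerator: 20 = 20 + j0
Denominator: (j3) + 3 = 3 + j3
|N| = √(20² + 0²) ≈ 20, ∠N ≈ 0.00°
|D| = √(3² + 3²) ≈ 4.2426, ∠D ≈ 45.00°
|T| = 20 / 4.2426 ≈ 4.7141
Gain = 20 log₁₀(4.7141) ≈ 13.47 dB
∠T = 0.00° − 45.00° = -45.00°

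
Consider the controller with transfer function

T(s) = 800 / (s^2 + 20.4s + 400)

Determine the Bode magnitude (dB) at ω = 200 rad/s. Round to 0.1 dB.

-33.9 dB

At s = jω = j200:
quadratic: (j200)² + 20.4·j200 + 400 = -39600 + j4080 → |·| ≈ 39810, ∠ ≈ 174.12°
|T| = 800 / 39810 ≈ 0.020095
Gain = 20 log₁₀(0.020095) ≈ -33.94 dB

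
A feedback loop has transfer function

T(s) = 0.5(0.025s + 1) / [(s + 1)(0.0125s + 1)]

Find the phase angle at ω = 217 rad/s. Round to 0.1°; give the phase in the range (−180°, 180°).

At ω = 217 rad/s:
zero (1 + j217·0.025) = 1 + j5.425 → |·| ≈ 5.5164, ∠ ≈ 79.56°
pole (1 + j217·1) = 1 + j217 → |·| ≈ 217, ∠ ≈ 89.74°
pole (1 + j217·0.0125) = 1 + j2.7125 → |·| ≈ 2.891, ∠ ≈ 69.76°
∠T = (79.56°) − (89.74° + 69.76°) = -79.94°

-79.9°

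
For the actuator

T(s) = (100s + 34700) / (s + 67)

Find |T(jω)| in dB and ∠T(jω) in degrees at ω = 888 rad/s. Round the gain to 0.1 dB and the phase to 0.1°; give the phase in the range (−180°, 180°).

40.6 dB, -17.0°

Substitute s = j888:
Numerator: 100(j888) + 34700 = 34700 + j88800
Denominator: (j888) + 67 = 67 + j888
|N| = √(34700² + 88800²) ≈ 95339, ∠N ≈ 68.66°
|D| = √(67² + 888²) ≈ 890.52, ∠D ≈ 85.69°
|T| = 95339 / 890.52 ≈ 107.06
Gain = 20 log₁₀(107.06) ≈ 40.59 dB
∠T = 68.66° − 85.69° = -17.03°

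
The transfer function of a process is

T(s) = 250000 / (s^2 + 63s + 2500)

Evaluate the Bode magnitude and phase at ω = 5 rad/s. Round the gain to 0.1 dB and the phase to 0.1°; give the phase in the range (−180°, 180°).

40.0 dB, -7.3°

At s = jω = j5:
quadratic: (j5)² + 63·j5 + 2500 = 2475 + j315 → |·| ≈ 2495, ∠ ≈ 7.25°
|T| = 250000 / 2495 ≈ 100.2
Gain = 20 log₁₀(100.2) ≈ 40.02 dB
∠T = 0.00° − 7.25° = -7.25°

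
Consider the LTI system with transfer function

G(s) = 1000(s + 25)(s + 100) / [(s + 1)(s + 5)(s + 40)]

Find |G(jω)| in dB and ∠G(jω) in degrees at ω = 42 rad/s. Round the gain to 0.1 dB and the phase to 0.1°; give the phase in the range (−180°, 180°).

At s = jω = j42:
zero (s+25): 25 + j42 → |·| = √(25²+42²) = √2389 ≈ 48.877, ∠ = arctan(42/25) ≈ 59.24°
zero (s+100): 100 + j42 → |·| = √(100²+42²) = √11764 ≈ 108.46, ∠ = arctan(42/100) ≈ 22.78°
pole (s+1): 1 + j42 → |·| = √(1²+42²) = √1765 ≈ 42.012, ∠ = arctan(42/1) ≈ 88.64°
pole (s+5): 5 + j42 → |·| = √(5²+42²) = √1789 ≈ 42.297, ∠ = arctan(42/5) ≈ 83.21°
pole (s+40): 40 + j42 → |·| = √(40²+42²) = √3364 ≈ 58, ∠ = arctan(42/40) ≈ 46.40°
|G| = 1000 · 5301.2 / 1.0306e+05 ≈ 51.438
Gain = 20 log₁₀(51.438) ≈ 34.23 dB
∠G = 82.02° − 218.25° = -136.23°

34.2 dB, -136.2°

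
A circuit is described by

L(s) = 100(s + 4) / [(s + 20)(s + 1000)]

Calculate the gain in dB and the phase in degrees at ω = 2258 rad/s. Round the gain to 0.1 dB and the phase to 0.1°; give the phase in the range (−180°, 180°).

-27.9 dB, -65.7°

At s = jω = j2258:
zero (s+4): 4 + j2258 → |·| = √(4²+2258²) = √5098580 ≈ 2258, ∠ = arctan(2258/4) ≈ 89.90°
pole (s+20): 20 + j2258 → |·| = √(20²+2258²) = √5098964 ≈ 2258.1, ∠ = arctan(2258/20) ≈ 89.49°
pole (s+1000): 1000 + j2258 → |·| = √(1000²+2258²) = √6098564 ≈ 2469.5, ∠ = arctan(2258/1000) ≈ 66.11°
|L| = 100 · 2258 / 5.5764e+06 ≈ 0.040492
Gain = 20 log₁₀(0.040492) ≈ -27.85 dB
∠L = 89.90° − 155.60° = -65.70°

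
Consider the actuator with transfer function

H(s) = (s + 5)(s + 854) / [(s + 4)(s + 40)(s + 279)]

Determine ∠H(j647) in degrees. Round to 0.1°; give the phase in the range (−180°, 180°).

-116.1°

At s = jω = j647:
zero (s+5): 5 + j647 → |·| = √(5²+647²) = √418634 ≈ 647.02, ∠ = arctan(647/5) ≈ 89.56°
zero (s+854): 854 + j647 → |·| = √(854²+647²) = √1147925 ≈ 1071.4, ∠ = arctan(647/854) ≈ 37.15°
pole (s+4): 4 + j647 → |·| = √(4²+647²) = √418625 ≈ 647.01, ∠ = arctan(647/4) ≈ 89.65°
pole (s+40): 40 + j647 → |·| = √(40²+647²) = √420209 ≈ 648.24, ∠ = arctan(647/40) ≈ 86.46°
pole (s+279): 279 + j647 → |·| = √(279²+647²) = √496450 ≈ 704.59, ∠ = arctan(647/279) ≈ 66.67°
∠H = 126.71° − 242.78° = -116.07°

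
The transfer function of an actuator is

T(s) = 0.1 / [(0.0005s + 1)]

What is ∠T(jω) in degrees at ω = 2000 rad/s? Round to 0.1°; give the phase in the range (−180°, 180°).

At ω = 2000 rad/s:
pole (1 + j2000·0.0005) = 1 + j1 → |·| ≈ 1.4142, ∠ ≈ 45.00°
∠T = (0°) − (45.00°) = -45.00°

-45.0°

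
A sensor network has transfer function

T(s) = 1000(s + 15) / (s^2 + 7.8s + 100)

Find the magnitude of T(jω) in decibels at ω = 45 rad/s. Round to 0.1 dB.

27.7 dB

At s = jω = j45:
zero (s+15): 15 + j45 → |·| = √(15²+45²) = √2250 ≈ 47.434, ∠ = arctan(45/15) ≈ 71.57°
quadratic: (j45)² + 7.8·j45 + 100 = -1925 + j351 → |·| ≈ 1956.7, ∠ ≈ 169.67°
|T| = 1000 · 47.434 / 1956.7 ≈ 24.242
Gain = 20 log₁₀(24.242) ≈ 27.69 dB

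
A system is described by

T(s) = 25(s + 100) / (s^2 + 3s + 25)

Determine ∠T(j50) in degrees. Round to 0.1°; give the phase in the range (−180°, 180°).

-150.0°

At s = jω = j50:
zero (s+100): 100 + j50 → |·| = √(100²+50²) = √12500 ≈ 111.8, ∠ = arctan(50/100) ≈ 26.57°
quadratic: (j50)² + 3·j50 + 25 = -2475 + j150 → |·| ≈ 2479.5, ∠ ≈ 176.53°
∠T = 26.57° − 176.53° = -149.96°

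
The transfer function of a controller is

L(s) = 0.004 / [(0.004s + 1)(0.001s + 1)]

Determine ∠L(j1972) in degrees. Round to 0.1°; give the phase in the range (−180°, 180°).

-145.9°

At ω = 1972 rad/s:
pole (1 + j1972·0.004) = 1 + j7.888 → |·| ≈ 7.9511, ∠ ≈ 82.77°
pole (1 + j1972·0.001) = 1 + j1.972 → |·| ≈ 2.2111, ∠ ≈ 63.11°
∠L = (0°) − (82.77° + 63.11°) = -145.88°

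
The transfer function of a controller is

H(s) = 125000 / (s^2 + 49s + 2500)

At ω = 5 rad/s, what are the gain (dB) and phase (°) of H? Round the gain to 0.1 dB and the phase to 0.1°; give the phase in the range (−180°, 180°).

34.0 dB, -5.7°

At s = jω = j5:
quadratic: (j5)² + 49·j5 + 2500 = 2475 + j245 → |·| ≈ 2487.1, ∠ ≈ 5.65°
|H| = 125000 / 2487.1 ≈ 50.259
Gain = 20 log₁₀(50.259) ≈ 34.02 dB
∠H = 0.00° − 5.65° = -5.65°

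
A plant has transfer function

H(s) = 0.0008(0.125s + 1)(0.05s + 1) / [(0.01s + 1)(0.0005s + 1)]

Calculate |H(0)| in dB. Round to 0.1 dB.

-61.9 dB

H(0) = 0.0008 · 1 / 1 = 0.0008
20 log₁₀(0.0008) ≈ -61.94 dB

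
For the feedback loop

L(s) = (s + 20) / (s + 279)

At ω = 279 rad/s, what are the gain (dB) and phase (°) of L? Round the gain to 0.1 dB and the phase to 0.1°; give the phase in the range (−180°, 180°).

-3.0 dB, 40.9°

Substitute s = j279:
Numerator: (j279) + 20 = 20 + j279
Denominator: (j279) + 279 = 279 + j279
|N| = √(20² + 279²) ≈ 279.72, ∠N ≈ 85.90°
|D| = √(279² + 279²) ≈ 394.57, ∠D ≈ 45.00°
|L| = 279.72 / 394.57 ≈ 0.70892
Gain = 20 log₁₀(0.70892) ≈ -2.99 dB
∠L = 85.90° − 45.00° = 40.90°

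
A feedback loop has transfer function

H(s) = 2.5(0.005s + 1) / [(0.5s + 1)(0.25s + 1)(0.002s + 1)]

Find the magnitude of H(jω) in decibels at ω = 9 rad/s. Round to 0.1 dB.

At ω = 9 rad/s:
zero (1 + j9·0.005) = 1 + j0.045 → |·| ≈ 1.001, ∠ ≈ 2.58°
pole (1 + j9·0.5) = 1 + j4.5 → |·| ≈ 4.6098, ∠ ≈ 77.47°
pole (1 + j9·0.25) = 1 + j2.25 → |·| ≈ 2.4622, ∠ ≈ 66.04°
pole (1 + j9·0.002) = 1 + j0.018 → |·| ≈ 1.0002, ∠ ≈ 1.03°
|H| = 2.5 · 1.001 / (4.6098 · 2.4622 · 1.0002) ≈ 0.22044
Gain = 20 log₁₀(0.22044) ≈ -13.13 dB

-13.1 dB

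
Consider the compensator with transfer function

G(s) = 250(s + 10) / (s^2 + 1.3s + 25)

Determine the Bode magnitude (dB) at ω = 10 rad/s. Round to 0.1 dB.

33.3 dB

At s = jω = j10:
zero (s+10): 10 + j10 → |·| = √(10²+10²) = √200 ≈ 14.142, ∠ = arctan(10/10) ≈ 45.00°
quadratic: (j10)² + 1.3·j10 + 25 = -75 + j13 → |·| ≈ 76.118, ∠ ≈ 170.17°
|G| = 250 · 14.142 / 76.118 ≈ 46.448
Gain = 20 log₁₀(46.448) ≈ 33.34 dB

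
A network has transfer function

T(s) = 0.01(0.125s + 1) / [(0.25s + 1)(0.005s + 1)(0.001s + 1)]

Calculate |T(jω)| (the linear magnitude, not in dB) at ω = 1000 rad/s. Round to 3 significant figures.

0.000693

At ω = 1000 rad/s:
zero (1 + j1000·0.125) = 1 + j125 → |·| ≈ 125, ∠ ≈ 89.54°
pole (1 + j1000·0.25) = 1 + j250 → |·| ≈ 250, ∠ ≈ 89.77°
pole (1 + j1000·0.005) = 1 + j5 → |·| ≈ 5.099, ∠ ≈ 78.69°
pole (1 + j1000·0.001) = 1 + j1 → |·| ≈ 1.4142, ∠ ≈ 45.00°
|T| = 0.01 · 125 / (250 · 5.099 · 1.4142) ≈ 0.00069338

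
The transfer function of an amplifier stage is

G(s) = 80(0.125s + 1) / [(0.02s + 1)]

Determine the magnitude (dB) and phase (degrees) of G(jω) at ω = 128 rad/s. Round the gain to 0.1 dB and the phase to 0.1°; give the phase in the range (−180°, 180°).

53.4 dB, 17.8°

At ω = 128 rad/s:
zero (1 + j128·0.125) = 1 + j16 → |·| ≈ 16.031, ∠ ≈ 86.42°
pole (1 + j128·0.02) = 1 + j2.56 → |·| ≈ 2.7484, ∠ ≈ 68.66°
|G| = 80 · 16.031 / (2.7484) ≈ 466.63
Gain = 20 log₁₀(466.63) ≈ 53.38 dB
∠G = (86.42°) − (68.66°) = 17.76°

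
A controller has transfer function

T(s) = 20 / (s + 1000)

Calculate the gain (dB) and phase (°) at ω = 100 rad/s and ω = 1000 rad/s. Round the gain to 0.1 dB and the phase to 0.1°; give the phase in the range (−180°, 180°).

ω = 100: -34.0 dB, -5.7°; ω = 1000: -37.0 dB, -45.0°

Substitute s = j100:
Numerator: 20 = 20 + j0
Denominator: (j100) + 1000 = 1000 + j100
|N| = √(20² + 0²) ≈ 20, ∠N ≈ 0.00°
|D| = √(1000² + 100²) ≈ 1005, ∠D ≈ 5.71°
|T| = 20 / 1005 ≈ 0.0199
Gain = 20 log₁₀(0.0199) ≈ -34.02 dB
∠T = 0.00° − 5.71° = -5.71°

Substitute s = j1000:
Numerator: 20 = 20 + j0
Denominator: (j1000) + 1000 = 1000 + j1000
|N| = √(20² + 0²) ≈ 20, ∠N ≈ 0.00°
|D| = √(1000² + 1000²) ≈ 1414.2, ∠D ≈ 45.00°
|T| = 20 / 1414.2 ≈ 0.014142
Gain = 20 log₁₀(0.014142) ≈ -36.99 dB
∠T = 0.00° − 45.00° = -45.00°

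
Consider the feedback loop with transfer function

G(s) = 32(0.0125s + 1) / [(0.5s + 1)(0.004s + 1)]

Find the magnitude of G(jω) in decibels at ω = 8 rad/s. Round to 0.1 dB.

At ω = 8 rad/s:
zero (1 + j8·0.0125) = 1 + j0.1 → |·| ≈ 1.005, ∠ ≈ 5.71°
pole (1 + j8·0.5) = 1 + j4 → |·| ≈ 4.1231, ∠ ≈ 75.96°
pole (1 + j8·0.004) = 1 + j0.032 → |·| ≈ 1.0005, ∠ ≈ 1.83°
|G| = 32 · 1.005 / (4.1231 · 1.0005) ≈ 7.7961
Gain = 20 log₁₀(7.7961) ≈ 17.84 dB

17.8 dB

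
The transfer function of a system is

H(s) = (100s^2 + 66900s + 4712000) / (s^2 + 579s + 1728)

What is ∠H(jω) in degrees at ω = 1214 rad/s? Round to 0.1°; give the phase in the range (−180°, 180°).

Substitute s = j1214:
Numerator: 100(j1214)^2 + 66900(j1214) + 4712000 = -142667600 + j81216600
Denominator: (j1214)^2 + 579(j1214) + 1728 = -1472068 + j702906
|N| = √(142667600² + 81216600²) ≈ 1.6417e+08, ∠N ≈ 150.35°
|D| = √(1472068² + 702906²) ≈ 1.6313e+06, ∠D ≈ 154.48°
∠H = 150.35° − 154.48° = -4.13°

-4.1°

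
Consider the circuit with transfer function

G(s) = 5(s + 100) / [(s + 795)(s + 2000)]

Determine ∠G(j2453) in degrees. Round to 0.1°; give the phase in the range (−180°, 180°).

At s = jω = j2453:
zero (s+100): 100 + j2453 → |·| = √(100²+2453²) = √6027209 ≈ 2455, ∠ = arctan(2453/100) ≈ 87.67°
pole (s+795): 795 + j2453 → |·| = √(795²+2453²) = √6649234 ≈ 2578.6, ∠ = arctan(2453/795) ≈ 72.04°
pole (s+2000): 2000 + j2453 → |·| = √(2000²+2453²) = √10017209 ≈ 3165, ∠ = arctan(2453/2000) ≈ 50.81°
∠G = 87.67° − 122.85° = -35.18°

-35.2°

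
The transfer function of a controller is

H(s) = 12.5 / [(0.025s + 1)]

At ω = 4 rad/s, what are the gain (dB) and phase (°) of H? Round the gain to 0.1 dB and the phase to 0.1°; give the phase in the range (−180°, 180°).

At ω = 4 rad/s:
pole (1 + j4·0.025) = 1 + j0.1 → |·| ≈ 1.005, ∠ ≈ 5.71°
|H| = 12.5 · 1 / (1.005) ≈ 12.438
Gain = 20 log₁₀(12.438) ≈ 21.90 dB
∠H = (0°) − (5.71°) = -5.71°

21.9 dB, -5.7°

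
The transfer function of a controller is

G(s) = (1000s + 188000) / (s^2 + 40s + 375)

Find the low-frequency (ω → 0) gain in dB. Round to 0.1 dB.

54.0 dB

G(0) = 188000 / 375 ≈ 501.33
20 log₁₀(501.33) ≈ 54.00 dB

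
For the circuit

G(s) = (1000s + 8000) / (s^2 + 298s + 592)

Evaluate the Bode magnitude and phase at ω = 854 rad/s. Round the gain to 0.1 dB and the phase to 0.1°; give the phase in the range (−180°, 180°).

Substitute s = j854:
Numerator: 1000(j854) + 8000 = 8000 + j854000
Denominator: (j854)^2 + 298(j854) + 592 = -728724 + j254492
|N| = √(8000² + 854000²) ≈ 8.5404e+05, ∠N ≈ 89.46°
|D| = √(728724² + 254492²) ≈ 7.7188e+05, ∠D ≈ 160.75°
|G| = 8.5404e+05 / 7.7188e+05 ≈ 1.1064
Gain = 20 log₁₀(1.1064) ≈ 0.88 dB
∠G = 89.46° − 160.75° = -71.29°

0.9 dB, -71.3°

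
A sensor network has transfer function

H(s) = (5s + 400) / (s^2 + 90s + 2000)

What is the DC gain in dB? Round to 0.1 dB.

-14.0 dB

H(0) = 400 / 2000 = 0.2
20 log₁₀(0.2) ≈ -13.98 dB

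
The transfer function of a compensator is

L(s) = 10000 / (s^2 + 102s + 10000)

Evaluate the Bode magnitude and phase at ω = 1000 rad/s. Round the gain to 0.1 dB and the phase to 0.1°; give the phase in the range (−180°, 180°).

At s = jω = j1000:
quadratic: (j1000)² + 102·j1000 + 10000 = -990000 + j102000 → |·| ≈ 9.9524e+05, ∠ ≈ 174.12°
|L| = 10000 / 9.9524e+05 ≈ 0.010048
Gain = 20 log₁₀(0.010048) ≈ -39.96 dB
∠L = 0.00° − 174.12° = -174.12°

-40.0 dB, -174.1°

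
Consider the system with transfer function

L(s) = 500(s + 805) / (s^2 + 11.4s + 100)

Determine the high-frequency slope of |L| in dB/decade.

Each pole contributes −20 dB/decade at high frequency; each zero contributes +20 dB/decade.
Net: 1 zero(s) − 2 pole(s) → -20 dB/decade.

-20 dB/decade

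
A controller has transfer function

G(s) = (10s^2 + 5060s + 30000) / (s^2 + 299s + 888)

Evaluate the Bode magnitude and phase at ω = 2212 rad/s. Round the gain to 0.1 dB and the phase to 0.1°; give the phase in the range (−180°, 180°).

Substitute s = j2212:
Numerator: 10(j2212)^2 + 5060(j2212) + 30000 = -48899440 + j11192720
Denominator: (j2212)^2 + 299(j2212) + 888 = -4892056 + j661388
|N| = √(48899440² + 11192720²) ≈ 5.0164e+07, ∠N ≈ 167.11°
|D| = √(4892056² + 661388²) ≈ 4.9366e+06, ∠D ≈ 172.30°
|G| = 5.0164e+07 / 4.9366e+06 ≈ 10.162
Gain = 20 log₁₀(10.162) ≈ 20.14 dB
∠G = 167.11° − 172.30° = -5.19°

20.1 dB, -5.2°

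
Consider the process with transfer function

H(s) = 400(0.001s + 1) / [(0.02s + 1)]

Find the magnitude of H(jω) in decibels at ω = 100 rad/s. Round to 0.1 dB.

At ω = 100 rad/s:
zero (1 + j100·0.001) = 1 + j0.1 → |·| ≈ 1.005, ∠ ≈ 5.71°
pole (1 + j100·0.02) = 1 + j2 → |·| ≈ 2.2361, ∠ ≈ 63.43°
|H| = 400 · 1.005 / (2.2361) ≈ 179.78
Gain = 20 log₁₀(179.78) ≈ 45.09 dB

45.1 dB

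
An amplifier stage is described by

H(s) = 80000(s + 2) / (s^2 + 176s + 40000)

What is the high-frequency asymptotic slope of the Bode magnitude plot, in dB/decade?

Each pole contributes −20 dB/decade at high frequency; each zero contributes +20 dB/decade.
Net: 1 zero(s) − 2 pole(s) → -20 dB/decade.

-20 dB/decade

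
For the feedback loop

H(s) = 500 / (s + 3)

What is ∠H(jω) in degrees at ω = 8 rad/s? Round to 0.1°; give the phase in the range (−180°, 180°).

At s = jω = j8:
pole (s+3): 3 + j8 → |·| = √(3²+8²) = √73 ≈ 8.544, ∠ = arctan(8/3) ≈ 69.44°
∠H = 0.00° − 69.44° = -69.44°

-69.4°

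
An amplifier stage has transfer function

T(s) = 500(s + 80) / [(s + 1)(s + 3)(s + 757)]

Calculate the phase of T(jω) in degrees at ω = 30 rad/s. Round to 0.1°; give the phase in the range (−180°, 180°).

-154.1°

At s = jω = j30:
zero (s+80): 80 + j30 → |·| = √(80²+30²) = √7300 ≈ 85.44, ∠ = arctan(30/80) ≈ 20.56°
pole (s+1): 1 + j30 → |·| = √(1²+30²) = √901 ≈ 30.017, ∠ = arctan(30/1) ≈ 88.09°
pole (s+3): 3 + j30 → |·| = √(3²+30²) = √909 ≈ 30.15, ∠ = arctan(30/3) ≈ 84.29°
pole (s+757): 757 + j30 → |·| = √(757²+30²) = √573949 ≈ 757.59, ∠ = arctan(30/757) ≈ 2.27°
∠T = 20.56° − 174.65° = -154.09°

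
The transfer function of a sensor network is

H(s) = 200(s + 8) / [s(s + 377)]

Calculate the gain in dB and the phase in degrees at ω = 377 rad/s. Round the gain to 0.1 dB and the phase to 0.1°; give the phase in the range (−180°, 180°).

-8.5 dB, -46.2°

At s = jω = j377:
zero (s+8): 8 + j377 → |·| = √(8²+377²) = √142193 ≈ 377.08, ∠ = arctan(377/8) ≈ 88.78°
pole (s+377): 377 + j377 → |·| = √(377²+377²) = √284258 ≈ 533.16, ∠ = arctan(377/377) ≈ 45.00°
pole at origin: |s| = 377, ∠ = 90.00° (in denominator)
|H| = 200 · 377.08 / 2.01e+05 ≈ 0.3752
Gain = 20 log₁₀(0.3752) ≈ -8.51 dB
∠H = 88.78° − 135.00° = -46.22°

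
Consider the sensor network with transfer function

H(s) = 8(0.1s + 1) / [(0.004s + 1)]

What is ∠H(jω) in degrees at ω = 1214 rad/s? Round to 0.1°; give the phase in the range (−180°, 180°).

At ω = 1214 rad/s:
zero (1 + j1214·0.1) = 1 + j121.4 → |·| ≈ 121.4, ∠ ≈ 89.53°
pole (1 + j1214·0.004) = 1 + j4.856 → |·| ≈ 4.9579, ∠ ≈ 78.36°
∠H = (89.53°) − (78.36°) = 11.17°

11.2°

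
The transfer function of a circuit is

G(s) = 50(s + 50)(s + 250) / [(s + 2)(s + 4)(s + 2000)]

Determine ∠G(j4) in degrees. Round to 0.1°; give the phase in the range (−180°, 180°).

-103.1°

At s = jω = j4:
zero (s+50): 50 + j4 → |·| = √(50²+4²) = √2516 ≈ 50.16, ∠ = arctan(4/50) ≈ 4.57°
zero (s+250): 250 + j4 → |·| = √(250²+4²) = √62516 ≈ 250.03, ∠ = arctan(4/250) ≈ 0.92°
pole (s+2): 2 + j4 → |·| = √(2²+4²) = √20 ≈ 4.4721, ∠ = arctan(4/2) ≈ 63.43°
pole (s+4): 4 + j4 → |·| = √(4²+4²) = √32 ≈ 5.6569, ∠ = arctan(4/4) ≈ 45.00°
pole (s+2000): 2000 + j4 → |·| = √(2000²+4²) = √4000016 ≈ 2000, ∠ = arctan(4/2000) ≈ 0.11°
∠G = 5.49° − 108.54° = -103.05°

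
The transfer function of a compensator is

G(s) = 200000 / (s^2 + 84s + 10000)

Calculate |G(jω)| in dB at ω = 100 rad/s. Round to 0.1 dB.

27.5 dB

At s = jω = j100:
quadratic: (j100)² + 84·j100 + 10000 = 0 + j8400 → |·| ≈ 8400, ∠ ≈ 90.00°
|G| = 200000 / 8400 ≈ 23.81
Gain = 20 log₁₀(23.81) ≈ 27.54 dB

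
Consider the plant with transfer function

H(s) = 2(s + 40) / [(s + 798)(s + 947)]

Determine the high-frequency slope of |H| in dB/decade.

-20 dB/decade

Each pole contributes −20 dB/decade at high frequency; each zero contributes +20 dB/decade.
Net: 1 zero(s) − 2 pole(s) → -20 dB/decade.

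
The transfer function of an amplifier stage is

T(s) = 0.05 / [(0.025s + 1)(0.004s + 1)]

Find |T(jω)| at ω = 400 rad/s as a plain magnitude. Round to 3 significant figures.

0.00264

At ω = 400 rad/s:
pole (1 + j400·0.025) = 1 + j10 → |·| ≈ 10.05, ∠ ≈ 84.29°
pole (1 + j400·0.004) = 1 + j1.6 → |·| ≈ 1.8868, ∠ ≈ 57.99°
|T| = 0.05 · 1 / (10.05 · 1.8868) ≈ 0.0026368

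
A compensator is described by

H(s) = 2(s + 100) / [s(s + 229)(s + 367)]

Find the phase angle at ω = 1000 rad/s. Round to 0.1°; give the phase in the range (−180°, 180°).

At s = jω = j1000:
zero (s+100): 100 + j1000 → |·| = √(100²+1000²) = √1010000 ≈ 1005, ∠ = arctan(1000/100) ≈ 84.29°
pole (s+229): 229 + j1000 → |·| = √(229²+1000²) = √1052441 ≈ 1025.9, ∠ = arctan(1000/229) ≈ 77.10°
pole (s+367): 367 + j1000 → |·| = √(367²+1000²) = √1134689 ≈ 1065.2, ∠ = arctan(1000/367) ≈ 69.85°
pole at origin: |s| = 1000, ∠ = 90.00° (in denominator)
∠H = 84.29° − 236.95° = -152.66°

-152.7°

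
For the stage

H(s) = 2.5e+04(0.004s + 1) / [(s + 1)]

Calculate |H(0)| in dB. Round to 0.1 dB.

88.0 dB

H(0) = 2.5e+04 · 1 / 1 = 25000
20 log₁₀(25000) ≈ 87.96 dB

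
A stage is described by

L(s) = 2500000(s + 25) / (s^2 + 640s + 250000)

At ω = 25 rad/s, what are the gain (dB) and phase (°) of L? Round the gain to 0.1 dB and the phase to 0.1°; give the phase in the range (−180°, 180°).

At s = jω = j25:
zero (s+25): 25 + j25 → |·| = √(25²+25²) = √1250 ≈ 35.355, ∠ = arctan(25/25) ≈ 45.00°
quadratic: (j25)² + 640·j25 + 250000 = 249375 + j16000 → |·| ≈ 2.4989e+05, ∠ ≈ 3.67°
|L| = 2500000 · 35.355 / 2.4989e+05 ≈ 353.71
Gain = 20 log₁₀(353.71) ≈ 50.97 dB
∠L = 45.00° − 3.67° = 41.33°

51.0 dB, 41.3°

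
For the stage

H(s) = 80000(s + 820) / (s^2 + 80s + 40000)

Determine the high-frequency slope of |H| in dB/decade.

Each pole contributes −20 dB/decade at high frequency; each zero contributes +20 dB/decade.
Net: 1 zero(s) − 2 pole(s) → -20 dB/decade.

-20 dB/decade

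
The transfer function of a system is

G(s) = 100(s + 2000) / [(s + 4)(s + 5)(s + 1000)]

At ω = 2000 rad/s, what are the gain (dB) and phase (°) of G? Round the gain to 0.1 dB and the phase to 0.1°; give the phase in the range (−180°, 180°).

-90.0 dB, 161.8°

At s = jω = j2000:
zero (s+2000): 2000 + j2000 → |·| = √(2000²+2000²) = √8000000 ≈ 2828.4, ∠ = arctan(2000/2000) ≈ 45.00°
pole (s+4): 4 + j2000 → |·| = √(4²+2000²) = √4000016 ≈ 2000, ∠ = arctan(2000/4) ≈ 89.89°
pole (s+5): 5 + j2000 → |·| = √(5²+2000²) = √4000025 ≈ 2000, ∠ = arctan(2000/5) ≈ 89.86°
pole (s+1000): 1000 + j2000 → |·| = √(1000²+2000²) = √5000000 ≈ 2236.1, ∠ = arctan(2000/1000) ≈ 63.43°
|G| = 100 · 2828.4 / 8.9444e+09 ≈ 3.1622e-05
Gain = 20 log₁₀(3.1622e-05) ≈ -90.00 dB
∠G = 45.00° − 243.18° = -198.18° ≡ 161.82° (principal value)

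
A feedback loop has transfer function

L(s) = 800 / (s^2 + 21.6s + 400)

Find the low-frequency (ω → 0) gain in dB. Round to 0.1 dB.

L(0) = 800 / 400 = 2
20 log₁₀(2) ≈ 6.02 dB

6.0 dB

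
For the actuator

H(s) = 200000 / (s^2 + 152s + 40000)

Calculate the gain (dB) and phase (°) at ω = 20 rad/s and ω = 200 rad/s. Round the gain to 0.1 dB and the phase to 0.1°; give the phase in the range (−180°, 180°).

At s = jω = j20:
quadratic: (j20)² + 152·j20 + 40000 = 39600 + j3040 → |·| ≈ 39717, ∠ ≈ 4.39°
|H| = 200000 / 39717 ≈ 5.0356
Gain = 20 log₁₀(5.0356) ≈ 14.04 dB
∠H = 0.00° − 4.39° = -4.39°

At s = jω = j200:
quadratic: (j200)² + 152·j200 + 40000 = 0 + j30400 → |·| ≈ 30400, ∠ ≈ 90.00°
|H| = 200000 / 30400 ≈ 6.5789
Gain = 20 log₁₀(6.5789) ≈ 16.36 dB
∠H = 0.00° − 90.00° = -90.00°

ω = 20: 14.0 dB, -4.4°; ω = 200: 16.4 dB, -90.0°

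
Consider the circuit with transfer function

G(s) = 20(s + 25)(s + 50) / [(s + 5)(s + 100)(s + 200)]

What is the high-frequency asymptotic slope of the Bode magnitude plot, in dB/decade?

Each pole contributes −20 dB/decade at high frequency; each zero contributes +20 dB/decade.
Net: 2 zero(s) − 3 pole(s) → -20 dB/decade.

-20 dB/decade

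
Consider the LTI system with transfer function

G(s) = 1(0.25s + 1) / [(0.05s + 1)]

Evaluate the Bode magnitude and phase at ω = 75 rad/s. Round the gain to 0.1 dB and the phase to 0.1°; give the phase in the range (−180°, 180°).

At ω = 75 rad/s:
zero (1 + j75·0.25) = 1 + j18.75 → |·| ≈ 18.777, ∠ ≈ 86.95°
pole (1 + j75·0.05) = 1 + j3.75 → |·| ≈ 3.881, ∠ ≈ 75.07°
|G| = 1 · 18.777 / (3.881) ≈ 4.8382
Gain = 20 log₁₀(4.8382) ≈ 13.69 dB
∠G = (86.95°) − (75.07°) = 11.88°

13.7 dB, 11.9°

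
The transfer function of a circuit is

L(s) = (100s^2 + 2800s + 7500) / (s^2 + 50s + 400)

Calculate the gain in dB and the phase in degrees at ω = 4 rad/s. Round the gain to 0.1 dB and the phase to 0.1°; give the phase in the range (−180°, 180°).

29.3 dB, 34.7°

Substitute s = j4:
Numerator: 100(j4)^2 + 2800(j4) + 7500 = 5900 + j11200
Denominator: (j4)^2 + 50(j4) + 400 = 384 + j200
|N| = √(5900² + 11200²) ≈ 12659, ∠N ≈ 62.22°
|D| = √(384² + 200²) ≈ 432.96, ∠D ≈ 27.51°
|L| = 12659 / 432.96 ≈ 29.238
Gain = 20 log₁₀(29.238) ≈ 29.32 dB
∠L = 62.22° − 27.51° = 34.71°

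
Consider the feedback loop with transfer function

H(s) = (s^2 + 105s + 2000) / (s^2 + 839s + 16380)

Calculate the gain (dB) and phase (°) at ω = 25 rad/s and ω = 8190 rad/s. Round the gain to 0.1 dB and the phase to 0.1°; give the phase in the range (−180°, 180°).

ω = 25: -18.9 dB, 9.3°; ω = 8190: -0.0 dB, 5.1°

Substitute s = j25:
Numerator: (j25)^2 + 105(j25) + 2000 = 1375 + j2625
Denominator: (j25)^2 + 839(j25) + 16380 = 15755 + j20975
|N| = √(1375² + 2625²) ≈ 2963.3, ∠N ≈ 62.35°
|D| = √(15755² + 20975²) ≈ 26233, ∠D ≈ 53.09°
|H| = 2963.3 / 26233 ≈ 0.11296
Gain = 20 log₁₀(0.11296) ≈ -18.94 dB
∠H = 62.35° − 53.09° = 9.26°

Substitute s = j8190:
Numerator: (j8190)^2 + 105(j8190) + 2000 = -67074100 + j859950
Denominator: (j8190)^2 + 839(j8190) + 16380 = -67059720 + j6871410
|N| = √(67074100² + 859950²) ≈ 6.708e+07, ∠N ≈ 179.27°
|D| = √(67059720² + 6871410²) ≈ 6.7411e+07, ∠D ≈ 174.15°
|H| = 6.708e+07 / 6.7411e+07 ≈ 0.99509
Gain = 20 log₁₀(0.99509) ≈ -0.04 dB
∠H = 179.27° − 174.15° = 5.12°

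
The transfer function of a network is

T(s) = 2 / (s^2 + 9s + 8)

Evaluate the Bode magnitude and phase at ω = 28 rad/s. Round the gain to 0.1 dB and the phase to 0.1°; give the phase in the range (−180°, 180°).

Substitute s = j28:
Numerator: 2 = 2 + j0
Denominator: (j28)^2 + 9(j28) + 8 = -776 + j252
|N| = √(2² + 0²) ≈ 2, ∠N ≈ 0.00°
|D| = √(776² + 252²) ≈ 815.89, ∠D ≈ 162.01°
|T| = 2 / 815.89 ≈ 0.0024513
Gain = 20 log₁₀(0.0024513) ≈ -52.21 dB
∠T = 0.00° − 162.01° = -162.01°

-52.2 dB, -162.0°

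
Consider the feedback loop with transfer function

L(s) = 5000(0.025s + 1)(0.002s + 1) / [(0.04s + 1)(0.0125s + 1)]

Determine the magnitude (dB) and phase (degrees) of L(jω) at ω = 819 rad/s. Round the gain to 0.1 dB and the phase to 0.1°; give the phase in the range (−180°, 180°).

At ω = 819 rad/s:
zero (1 + j819·0.025) = 1 + j20.475 → |·| ≈ 20.499, ∠ ≈ 87.20°
zero (1 + j819·0.002) = 1 + j1.638 → |·| ≈ 1.9191, ∠ ≈ 58.60°
pole (1 + j819·0.04) = 1 + j32.76 → |·| ≈ 32.775, ∠ ≈ 88.25°
pole (1 + j819·0.0125) = 1 + j10.2375 → |·| ≈ 10.286, ∠ ≈ 84.42°
|L| = 5000 · 20.499 · 1.9191 / (32.775 · 10.286) ≈ 583.46
Gain = 20 log₁₀(583.46) ≈ 55.32 dB
∠L = (87.20° + 58.60°) − (88.25° + 84.42°) = -26.87°

55.3 dB, -26.9°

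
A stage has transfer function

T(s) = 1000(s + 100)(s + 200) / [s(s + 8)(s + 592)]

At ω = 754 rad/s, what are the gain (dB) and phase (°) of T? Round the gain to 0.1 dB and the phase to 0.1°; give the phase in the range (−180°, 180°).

At s = jω = j754:
zero (s+100): 100 + j754 → |·| = √(100²+754²) = √578516 ≈ 760.6, ∠ = arctan(754/100) ≈ 82.45°
zero (s+200): 200 + j754 → |·| = √(200²+754²) = √608516 ≈ 780.07, ∠ = arctan(754/200) ≈ 75.14°
pole (s+8): 8 + j754 → |·| = √(8²+754²) = √568580 ≈ 754.04, ∠ = arctan(754/8) ≈ 89.39°
pole (s+592): 592 + j754 → |·| = √(592²+754²) = √918980 ≈ 958.63, ∠ = arctan(754/592) ≈ 51.86°
pole at origin: |s| = 754, ∠ = 90.00° (in denominator)
|T| = 1000 · 5.9332e+05 / 5.4503e+08 ≈ 1.0886
Gain = 20 log₁₀(1.0886) ≈ 0.74 dB
∠T = 157.59° − 231.25° = -73.66°

0.7 dB, -73.7°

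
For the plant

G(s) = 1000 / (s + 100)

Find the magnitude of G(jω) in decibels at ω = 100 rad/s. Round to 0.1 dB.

17.0 dB

At s = jω = j100:
pole (s+100): 100 + j100 → |·| = √(100²+100²) = √20000 ≈ 141.42, ∠ = arctan(100/100) ≈ 45.00°
|G| = 1000 / 141.42 ≈ 7.0711
Gain = 20 log₁₀(7.0711) ≈ 16.99 dB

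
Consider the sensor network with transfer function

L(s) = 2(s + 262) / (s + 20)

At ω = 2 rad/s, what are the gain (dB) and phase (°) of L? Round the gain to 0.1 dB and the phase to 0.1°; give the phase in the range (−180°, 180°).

At s = jω = j2:
zero (s+262): 262 + j2 → |·| = √(262²+2²) = √68648 ≈ 262.01, ∠ = arctan(2/262) ≈ 0.44°
pole (s+20): 20 + j2 → |·| = √(20²+2²) = √404 ≈ 20.1, ∠ = arctan(2/20) ≈ 5.71°
|L| = 2 · 262.01 / 20.1 ≈ 26.071
Gain = 20 log₁₀(26.071) ≈ 28.32 dB
∠L = 0.44° − 5.71° = -5.27°

28.3 dB, -5.3°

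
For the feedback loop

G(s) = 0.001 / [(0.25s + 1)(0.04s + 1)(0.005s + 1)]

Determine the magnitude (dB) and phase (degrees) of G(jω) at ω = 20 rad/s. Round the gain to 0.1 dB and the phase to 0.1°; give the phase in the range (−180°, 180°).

-76.3 dB, -123.1°

At ω = 20 rad/s:
pole (1 + j20·0.25) = 1 + j5 → |·| ≈ 5.099, ∠ ≈ 78.69°
pole (1 + j20·0.04) = 1 + j0.8 → |·| ≈ 1.2806, ∠ ≈ 38.66°
pole (1 + j20·0.005) = 1 + j0.1 → |·| ≈ 1.005, ∠ ≈ 5.71°
|G| = 0.001 · 1 / (5.099 · 1.2806 · 1.005) ≈ 0.00015238
Gain = 20 log₁₀(0.00015238) ≈ -76.34 dB
∠G = (0°) − (78.69° + 38.66° + 5.71°) = -123.06°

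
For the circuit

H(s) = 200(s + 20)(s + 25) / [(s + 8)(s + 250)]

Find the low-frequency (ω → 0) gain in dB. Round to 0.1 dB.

34.0 dB

H(0) = 200·20·25 / (8·250) = 50
20 log₁₀(50) ≈ 33.98 dB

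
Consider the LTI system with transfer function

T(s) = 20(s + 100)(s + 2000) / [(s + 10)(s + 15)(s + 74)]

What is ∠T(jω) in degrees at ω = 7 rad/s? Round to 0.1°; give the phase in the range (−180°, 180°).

At s = jω = j7:
zero (s+100): 100 + j7 → |·| = √(100²+7²) = √10049 ≈ 100.24, ∠ = arctan(7/100) ≈ 4.00°
zero (s+2000): 2000 + j7 → |·| = √(2000²+7²) = √4000049 ≈ 2000, ∠ = arctan(7/2000) ≈ 0.20°
pole (s+10): 10 + j7 → |·| = √(10²+7²) = √149 ≈ 12.207, ∠ = arctan(7/10) ≈ 34.99°
pole (s+15): 15 + j7 → |·| = √(15²+7²) = √274 ≈ 16.553, ∠ = arctan(7/15) ≈ 25.02°
pole (s+74): 74 + j7 → |·| = √(74²+7²) = √5525 ≈ 74.33, ∠ = arctan(7/74) ≈ 5.40°
∠T = 4.20° − 65.41° = -61.21°

-61.2°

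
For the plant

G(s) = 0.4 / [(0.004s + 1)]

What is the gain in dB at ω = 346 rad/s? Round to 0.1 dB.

At ω = 346 rad/s:
pole (1 + j346·0.004) = 1 + j1.384 → |·| ≈ 1.7075, ∠ ≈ 54.15°
|G| = 0.4 · 1 / (1.7075) ≈ 0.23426
Gain = 20 log₁₀(0.23426) ≈ -12.61 dB

-12.6 dB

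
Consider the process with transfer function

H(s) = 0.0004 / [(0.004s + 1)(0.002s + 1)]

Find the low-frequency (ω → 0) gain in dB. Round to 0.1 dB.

-68.0 dB

H(0) = 0.0004 · 1 / 1 = 0.0004
20 log₁₀(0.0004) ≈ -67.96 dB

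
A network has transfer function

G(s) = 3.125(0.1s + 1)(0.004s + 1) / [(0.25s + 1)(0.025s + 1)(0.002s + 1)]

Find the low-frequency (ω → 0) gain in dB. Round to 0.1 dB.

9.9 dB

G(0) = 3.125 · 1 / 1 = 3.125
20 log₁₀(3.125) ≈ 9.90 dB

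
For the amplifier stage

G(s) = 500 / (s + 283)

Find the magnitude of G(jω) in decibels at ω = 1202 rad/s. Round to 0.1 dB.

-7.9 dB

At s = jω = j1202:
pole (s+283): 283 + j1202 → |·| = √(283²+1202²) = √1524893 ≈ 1234.9, ∠ = arctan(1202/283) ≈ 76.75°
|G| = 500 / 1234.9 ≈ 0.40489
Gain = 20 log₁₀(0.40489) ≈ -7.85 dB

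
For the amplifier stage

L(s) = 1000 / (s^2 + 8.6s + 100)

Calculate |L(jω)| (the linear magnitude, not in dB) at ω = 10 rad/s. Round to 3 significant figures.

11.6

At s = jω = j10:
quadratic: (j10)² + 8.6·j10 + 100 = 0 + j86 → |·| ≈ 86, ∠ ≈ 90.00°
|L| = 1000 / 86 ≈ 11.628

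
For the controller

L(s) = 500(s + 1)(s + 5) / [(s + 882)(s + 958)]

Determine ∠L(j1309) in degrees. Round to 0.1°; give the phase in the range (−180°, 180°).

69.9°

At s = jω = j1309:
zero (s+1): 1 + j1309 → |·| = √(1²+1309²) = √1713482 ≈ 1309, ∠ = arctan(1309/1) ≈ 89.96°
zero (s+5): 5 + j1309 → |·| = √(5²+1309²) = √1713506 ≈ 1309, ∠ = arctan(1309/5) ≈ 89.78°
pole (s+882): 882 + j1309 → |·| = √(882²+1309²) = √2491405 ≈ 1578.4, ∠ = arctan(1309/882) ≈ 56.03°
pole (s+958): 958 + j1309 → |·| = √(958²+1309²) = √2631245 ≈ 1622.1, ∠ = arctan(1309/958) ≈ 53.80°
∠L = 179.74° − 109.83° = 69.91°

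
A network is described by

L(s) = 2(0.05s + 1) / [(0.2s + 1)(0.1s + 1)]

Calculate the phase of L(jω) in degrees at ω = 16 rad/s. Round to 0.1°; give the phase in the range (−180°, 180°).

At ω = 16 rad/s:
zero (1 + j16·0.05) = 1 + j0.8 → |·| ≈ 1.2806, ∠ ≈ 38.66°
pole (1 + j16·0.2) = 1 + j3.2 → |·| ≈ 3.3526, ∠ ≈ 72.65°
pole (1 + j16·0.1) = 1 + j1.6 → |·| ≈ 1.8868, ∠ ≈ 57.99°
∠L = (38.66°) − (72.65° + 57.99°) = -91.98°

-92.0°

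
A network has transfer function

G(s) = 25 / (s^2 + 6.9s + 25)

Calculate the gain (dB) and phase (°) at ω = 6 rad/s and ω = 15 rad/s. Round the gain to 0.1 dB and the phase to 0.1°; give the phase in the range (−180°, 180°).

At s = jω = j6:
quadratic: (j6)² + 6.9·j6 + 25 = -11 + j41.4 → |·| ≈ 42.836, ∠ ≈ 104.88°
|G| = 25 / 42.836 ≈ 0.58362
Gain = 20 log₁₀(0.58362) ≈ -4.68 dB
∠G = 0.00° − 104.88° = -104.88°

At s = jω = j15:
quadratic: (j15)² + 6.9·j15 + 25 = -200 + j103.5 → |·| ≈ 225.19, ∠ ≈ 152.64°
|G| = 25 / 225.19 ≈ 0.11102
Gain = 20 log₁₀(0.11102) ≈ -19.09 dB
∠G = 0.00° − 152.64° = -152.64°

ω = 6: -4.7 dB, -104.9°; ω = 15: -19.1 dB, -152.6°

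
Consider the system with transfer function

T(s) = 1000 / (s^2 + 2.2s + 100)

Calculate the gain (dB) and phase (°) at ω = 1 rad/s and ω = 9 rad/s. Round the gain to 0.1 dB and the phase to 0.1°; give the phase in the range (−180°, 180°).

At s = jω = j1:
quadratic: (j1)² + 2.2·j1 + 100 = 99 + j2.2 → |·| ≈ 99.024, ∠ ≈ 1.27°
|T| = 1000 / 99.024 ≈ 10.099
Gain = 20 log₁₀(10.099) ≈ 20.09 dB
∠T = 0.00° − 1.27° = -1.27°

At s = jω = j9:
quadratic: (j9)² + 2.2·j9 + 100 = 19 + j19.8 → |·| ≈ 27.442, ∠ ≈ 46.18°
|T| = 1000 / 27.442 ≈ 36.44
Gain = 20 log₁₀(36.44) ≈ 31.23 dB
∠T = 0.00° − 46.18° = -46.18°

ω = 1: 20.1 dB, -1.3°; ω = 9: 31.2 dB, -46.2°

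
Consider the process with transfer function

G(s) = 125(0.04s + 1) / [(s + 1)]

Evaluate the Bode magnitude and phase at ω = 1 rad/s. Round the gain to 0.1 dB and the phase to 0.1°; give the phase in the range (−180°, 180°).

At ω = 1 rad/s:
zero (1 + j1·0.04) = 1 + j0.04 → |·| ≈ 1.0008, ∠ ≈ 2.29°
pole (1 + j1·1) = 1 + j1 → |·| ≈ 1.4142, ∠ ≈ 45.00°
|G| = 125 · 1.0008 / (1.4142) ≈ 88.46
Gain = 20 log₁₀(88.46) ≈ 38.93 dB
∠G = (2.29°) − (45.00°) = -42.71°

38.9 dB, -42.7°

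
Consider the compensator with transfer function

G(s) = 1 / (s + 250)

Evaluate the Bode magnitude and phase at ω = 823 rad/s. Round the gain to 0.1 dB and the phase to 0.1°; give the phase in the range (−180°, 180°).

Substitute s = j823:
Numerator: 1 = 1 + j0
Denominator: (j823) + 250 = 250 + j823
|N| = √(1² + 0²) ≈ 1, ∠N ≈ 0.00°
|D| = √(250² + 823²) ≈ 860.13, ∠D ≈ 73.10°
|G| = 1 / 860.13 ≈ 0.0011626
Gain = 20 log₁₀(0.0011626) ≈ -58.69 dB
∠G = 0.00° − 73.10° = -73.10°

-58.7 dB, -73.1°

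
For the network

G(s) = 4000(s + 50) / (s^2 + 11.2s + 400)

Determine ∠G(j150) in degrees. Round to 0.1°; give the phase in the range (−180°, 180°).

-104.1°

At s = jω = j150:
zero (s+50): 50 + j150 → |·| = √(50²+150²) = √25000 ≈ 158.11, ∠ = arctan(150/50) ≈ 71.57°
quadratic: (j150)² + 11.2·j150 + 400 = -22100 + j1680 → |·| ≈ 22164, ∠ ≈ 175.65°
∠G = 71.57° − 175.65° = -104.08°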